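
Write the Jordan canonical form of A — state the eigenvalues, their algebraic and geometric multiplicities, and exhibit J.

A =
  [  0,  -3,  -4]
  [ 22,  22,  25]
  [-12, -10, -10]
J_3(4)

The characteristic polynomial is
  det(x·I − A) = x^3 - 12*x^2 + 48*x - 64 = (x - 4)^3

Eigenvalues and multiplicities (the geometric multiplicity of λ is n − rank(A − λI), which equals the number of Jordan blocks for λ):
  λ = 4: algebraic multiplicity = 3, geometric multiplicity = 1

Determining the block sizes for each eigenvalue:
  λ = 4: one block (gm = 1), so the single block has size am = 3 → block sizes [3]

Assembling the blocks gives a Jordan form
J =
  [4, 1, 0]
  [0, 4, 1]
  [0, 0, 4]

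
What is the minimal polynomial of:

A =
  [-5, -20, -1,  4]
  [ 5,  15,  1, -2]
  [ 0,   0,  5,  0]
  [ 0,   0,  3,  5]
x^3 - 15*x^2 + 75*x - 125

The characteristic polynomial is χ_A(x) = (x - 5)^4, so the eigenvalues are known. The minimal polynomial is
  m_A(x) = Π_λ (x − λ)^{k_λ}
where k_λ is the size of the *largest* Jordan block for λ (equivalently, the smallest k with (A − λI)^k v = 0 for every generalised eigenvector v of λ).

  λ = 5: largest Jordan block has size 3, contributing (x − 5)^3

So m_A(x) = (x - 5)^3 = x^3 - 15*x^2 + 75*x - 125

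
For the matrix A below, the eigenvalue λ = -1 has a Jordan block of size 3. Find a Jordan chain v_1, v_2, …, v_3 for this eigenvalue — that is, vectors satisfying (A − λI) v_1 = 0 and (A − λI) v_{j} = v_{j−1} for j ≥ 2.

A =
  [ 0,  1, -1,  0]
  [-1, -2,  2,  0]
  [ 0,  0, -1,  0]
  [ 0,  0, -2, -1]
A Jordan chain for λ = -1 of length 3:
v_1 = (1, -1, 0, 0)ᵀ
v_2 = (-1, 2, 0, -2)ᵀ
v_3 = (0, 0, 1, 0)ᵀ

Let N = A − (-1)·I. We want v_3 with N^3 v_3 = 0 but N^2 v_3 ≠ 0; then v_{j-1} := N · v_j for j = 3, …, 2.

Pick v_3 = (0, 0, 1, 0)ᵀ.
Then v_2 = N · v_3 = (-1, 2, 0, -2)ᵀ.
Then v_1 = N · v_2 = (1, -1, 0, 0)ᵀ.

Sanity check: (A − (-1)·I) v_1 = (0, 0, 0, 0)ᵀ = 0. ✓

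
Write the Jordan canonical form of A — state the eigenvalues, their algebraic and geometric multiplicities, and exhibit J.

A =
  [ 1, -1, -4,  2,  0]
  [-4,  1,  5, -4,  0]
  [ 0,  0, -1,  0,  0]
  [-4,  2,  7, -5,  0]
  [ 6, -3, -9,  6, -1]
J_3(-1) ⊕ J_1(-1) ⊕ J_1(-1)

The characteristic polynomial is
  det(x·I − A) = x^5 + 5*x^4 + 10*x^3 + 10*x^2 + 5*x + 1 = (x + 1)^5

Eigenvalues and multiplicities (the geometric multiplicity of λ is n − rank(A − λI), which equals the number of Jordan blocks for λ):
  λ = -1: algebraic multiplicity = 5, geometric multiplicity = 3

Determining the block sizes for each eigenvalue:
  λ = -1: with am = 5 and gm = 3, the partition is not yet determined (e.g. several partitions of 5 into 3 parts exist). Let N = A − (-1)·I. Computing rank(N^1) = 2, rank(N^2) = 1, rank(N^3) = 0; the number of blocks of size ≥ j is rank(N^{j−1}) − rank(N^j), giving [3, 1, 1]. So we have 1 block(s) of size 3, 2 block(s) of size 1 → block sizes [3, 1, 1]

Assembling the blocks gives a Jordan form
J =
  [-1,  1,  0,  0,  0]
  [ 0, -1,  1,  0,  0]
  [ 0,  0, -1,  0,  0]
  [ 0,  0,  0, -1,  0]
  [ 0,  0,  0,  0, -1]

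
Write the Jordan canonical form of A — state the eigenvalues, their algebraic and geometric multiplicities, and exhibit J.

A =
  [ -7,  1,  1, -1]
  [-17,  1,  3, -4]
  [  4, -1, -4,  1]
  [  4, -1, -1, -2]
J_3(-3) ⊕ J_1(-3)

The characteristic polynomial is
  det(x·I − A) = x^4 + 12*x^3 + 54*x^2 + 108*x + 81 = (x + 3)^4

Eigenvalues and multiplicities (the geometric multiplicity of λ is n − rank(A − λI), which equals the number of Jordan blocks for λ):
  λ = -3: algebraic multiplicity = 4, geometric multiplicity = 2

Determining the block sizes for each eigenvalue:
  λ = -3: with am = 4 and gm = 2, the partition is not yet determined (e.g. several partitions of 4 into 2 parts exist). Let N = A − (-3)·I. Computing rank(N^1) = 2, rank(N^2) = 1, rank(N^3) = 0; the number of blocks of size ≥ j is rank(N^{j−1}) − rank(N^j), giving [2, 1, 1]. So we have 1 block(s) of size 3, 1 block(s) of size 1 → block sizes [3, 1]

Assembling the blocks gives a Jordan form
J =
  [-3,  1,  0,  0]
  [ 0, -3,  1,  0]
  [ 0,  0, -3,  0]
  [ 0,  0,  0, -3]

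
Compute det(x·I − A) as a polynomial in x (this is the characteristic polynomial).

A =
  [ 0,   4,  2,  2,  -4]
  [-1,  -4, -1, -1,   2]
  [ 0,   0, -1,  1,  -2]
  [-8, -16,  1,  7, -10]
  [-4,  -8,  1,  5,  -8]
x^5 + 6*x^4 + 8*x^3 - 16*x^2 - 48*x - 32

Expanding det(x·I − A) (e.g. by cofactor expansion or by noting that A is similar to its Jordan form J, which has the same characteristic polynomial as A) gives
  χ_A(x) = x^5 + 6*x^4 + 8*x^3 - 16*x^2 - 48*x - 32
which factors as (x - 2)*(x + 2)^4. The eigenvalues (with algebraic multiplicities) are λ = -2 with multiplicity 4, λ = 2 with multiplicity 1.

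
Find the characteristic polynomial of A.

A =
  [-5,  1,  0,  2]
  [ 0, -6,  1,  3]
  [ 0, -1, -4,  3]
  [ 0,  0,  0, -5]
x^4 + 20*x^3 + 150*x^2 + 500*x + 625

Expanding det(x·I − A) (e.g. by cofactor expansion or by noting that A is similar to its Jordan form J, which has the same characteristic polynomial as A) gives
  χ_A(x) = x^4 + 20*x^3 + 150*x^2 + 500*x + 625
which factors as (x + 5)^4. The eigenvalues (with algebraic multiplicities) are λ = -5 with multiplicity 4.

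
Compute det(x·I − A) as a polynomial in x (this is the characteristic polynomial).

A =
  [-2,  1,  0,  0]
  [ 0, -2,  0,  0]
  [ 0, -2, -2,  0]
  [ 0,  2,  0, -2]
x^4 + 8*x^3 + 24*x^2 + 32*x + 16

Expanding det(x·I − A) (e.g. by cofactor expansion or by noting that A is similar to its Jordan form J, which has the same characteristic polynomial as A) gives
  χ_A(x) = x^4 + 8*x^3 + 24*x^2 + 32*x + 16
which factors as (x + 2)^4. The eigenvalues (with algebraic multiplicities) are λ = -2 with multiplicity 4.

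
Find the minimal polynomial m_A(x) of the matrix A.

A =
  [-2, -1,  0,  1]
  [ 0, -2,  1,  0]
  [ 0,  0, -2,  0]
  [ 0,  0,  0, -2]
x^3 + 6*x^2 + 12*x + 8

The characteristic polynomial is χ_A(x) = (x + 2)^4, so the eigenvalues are known. The minimal polynomial is
  m_A(x) = Π_λ (x − λ)^{k_λ}
where k_λ is the size of the *largest* Jordan block for λ (equivalently, the smallest k with (A − λI)^k v = 0 for every generalised eigenvector v of λ).

  λ = -2: largest Jordan block has size 3, contributing (x + 2)^3

So m_A(x) = (x + 2)^3 = x^3 + 6*x^2 + 12*x + 8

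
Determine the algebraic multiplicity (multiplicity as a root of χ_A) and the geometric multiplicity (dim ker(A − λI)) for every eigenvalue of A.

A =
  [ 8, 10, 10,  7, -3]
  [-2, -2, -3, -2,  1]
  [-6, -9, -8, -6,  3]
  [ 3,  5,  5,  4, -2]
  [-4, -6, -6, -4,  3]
λ = 1: alg = 5, geom = 3

Step 1 — factor the characteristic polynomial to read off the algebraic multiplicities:
  χ_A(x) = (x - 1)^5

Step 2 — compute geometric multiplicities via the rank-nullity identity g(λ) = n − rank(A − λI):
  rank(A − (1)·I) = 2, so dim ker(A − (1)·I) = n − 2 = 3

Summary:
  λ = 1: algebraic multiplicity = 5, geometric multiplicity = 3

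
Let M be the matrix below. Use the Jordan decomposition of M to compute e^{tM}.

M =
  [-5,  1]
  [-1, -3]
e^{tM} =
  [-t*exp(-4*t) + exp(-4*t), t*exp(-4*t)]
  [-t*exp(-4*t), t*exp(-4*t) + exp(-4*t)]

Strategy: write M = P · J · P⁻¹ where J is a Jordan canonical form, so e^{tM} = P · e^{tJ} · P⁻¹, and e^{tJ} can be computed block-by-block.

M has Jordan form
J =
  [-4,  1]
  [ 0, -4]
(up to reordering of blocks).

Per-block formulas:
  For a 2×2 Jordan block J_2(-4): exp(t · J_2(-4)) = e^(-4t)·(I + t·N), where N is the 2×2 nilpotent shift.

After assembling e^{tJ} and conjugating by P, we get:

e^{tM} =
  [-t*exp(-4*t) + exp(-4*t), t*exp(-4*t)]
  [-t*exp(-4*t), t*exp(-4*t) + exp(-4*t)]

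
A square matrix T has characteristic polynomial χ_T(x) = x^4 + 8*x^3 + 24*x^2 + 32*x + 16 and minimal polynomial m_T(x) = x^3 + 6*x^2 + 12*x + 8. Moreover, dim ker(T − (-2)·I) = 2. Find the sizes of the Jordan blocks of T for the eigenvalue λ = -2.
Block sizes for λ = -2: [3, 1]

Step 1 — from the characteristic polynomial, algebraic multiplicity of λ = -2 is 4. From dim ker(T − (-2)·I) = 2, there are exactly 2 Jordan blocks for λ = -2.
Step 2 — from the minimal polynomial, the factor (x + 2)^3 tells us the largest block for λ = -2 has size 3.
Step 3 — with total size 4, 2 blocks, and largest block 3, the block sizes (in nonincreasing order) are [3, 1].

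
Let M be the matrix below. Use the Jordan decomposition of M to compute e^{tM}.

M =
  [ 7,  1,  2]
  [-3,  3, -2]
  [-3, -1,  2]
e^{tM} =
  [3*t*exp(4*t) + exp(4*t), t*exp(4*t), 2*t*exp(4*t)]
  [-3*t*exp(4*t), -t*exp(4*t) + exp(4*t), -2*t*exp(4*t)]
  [-3*t*exp(4*t), -t*exp(4*t), -2*t*exp(4*t) + exp(4*t)]

Strategy: write M = P · J · P⁻¹ where J is a Jordan canonical form, so e^{tM} = P · e^{tJ} · P⁻¹, and e^{tJ} can be computed block-by-block.

M has Jordan form
J =
  [4, 1, 0]
  [0, 4, 0]
  [0, 0, 4]
(up to reordering of blocks).

Per-block formulas:
  For a 1×1 block at λ = 4: exp(t · [4]) = [e^(4t)].
  For a 2×2 Jordan block J_2(4): exp(t · J_2(4)) = e^(4t)·(I + t·N), where N is the 2×2 nilpotent shift.

After assembling e^{tJ} and conjugating by P, we get:

e^{tM} =
  [3*t*exp(4*t) + exp(4*t), t*exp(4*t), 2*t*exp(4*t)]
  [-3*t*exp(4*t), -t*exp(4*t) + exp(4*t), -2*t*exp(4*t)]
  [-3*t*exp(4*t), -t*exp(4*t), -2*t*exp(4*t) + exp(4*t)]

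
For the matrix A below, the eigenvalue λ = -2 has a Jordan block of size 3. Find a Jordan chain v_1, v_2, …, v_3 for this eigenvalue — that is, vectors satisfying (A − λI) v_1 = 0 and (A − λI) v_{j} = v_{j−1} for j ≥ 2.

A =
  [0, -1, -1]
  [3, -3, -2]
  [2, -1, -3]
A Jordan chain for λ = -2 of length 3:
v_1 = (-1, -1, -1)ᵀ
v_2 = (2, 3, 2)ᵀ
v_3 = (1, 0, 0)ᵀ

Let N = A − (-2)·I. We want v_3 with N^3 v_3 = 0 but N^2 v_3 ≠ 0; then v_{j-1} := N · v_j for j = 3, …, 2.

Pick v_3 = (1, 0, 0)ᵀ.
Then v_2 = N · v_3 = (2, 3, 2)ᵀ.
Then v_1 = N · v_2 = (-1, -1, -1)ᵀ.

Sanity check: (A − (-2)·I) v_1 = (0, 0, 0)ᵀ = 0. ✓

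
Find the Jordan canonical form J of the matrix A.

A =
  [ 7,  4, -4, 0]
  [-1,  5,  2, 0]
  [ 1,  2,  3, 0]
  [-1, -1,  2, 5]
J_3(5) ⊕ J_1(5)

The characteristic polynomial is
  det(x·I − A) = x^4 - 20*x^3 + 150*x^2 - 500*x + 625 = (x - 5)^4

Eigenvalues and multiplicities (the geometric multiplicity of λ is n − rank(A − λI), which equals the number of Jordan blocks for λ):
  λ = 5: algebraic multiplicity = 4, geometric multiplicity = 2

Determining the block sizes for each eigenvalue:
  λ = 5: with am = 4 and gm = 2, the partition is not yet determined (e.g. several partitions of 4 into 2 parts exist). Let N = A − (5)·I. Computing rank(N^1) = 2, rank(N^2) = 1, rank(N^3) = 0; the number of blocks of size ≥ j is rank(N^{j−1}) − rank(N^j), giving [2, 1, 1]. So we have 1 block(s) of size 3, 1 block(s) of size 1 → block sizes [3, 1]

Assembling the blocks gives a Jordan form
J =
  [5, 1, 0, 0]
  [0, 5, 1, 0]
  [0, 0, 5, 0]
  [0, 0, 0, 5]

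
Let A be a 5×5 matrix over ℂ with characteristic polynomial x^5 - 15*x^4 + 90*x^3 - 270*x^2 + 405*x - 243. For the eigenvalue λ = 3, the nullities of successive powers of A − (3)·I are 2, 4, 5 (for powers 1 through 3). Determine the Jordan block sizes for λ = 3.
Block sizes for λ = 3: [3, 2]

From the dimensions of kernels of powers, the number of Jordan blocks of size at least j is d_j − d_{j−1} where d_j = dim ker(N^j) (with d_0 = 0). Computing the differences gives [2, 2, 1].
The number of blocks of size exactly k is (#blocks of size ≥ k) − (#blocks of size ≥ k + 1), so the partition is: 1 block(s) of size 2, 1 block(s) of size 3.
In nonincreasing order the block sizes are [3, 2].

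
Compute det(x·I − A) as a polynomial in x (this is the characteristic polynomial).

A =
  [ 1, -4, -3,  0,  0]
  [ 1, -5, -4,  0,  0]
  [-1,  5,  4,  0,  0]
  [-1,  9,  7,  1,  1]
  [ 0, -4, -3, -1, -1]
x^5

Expanding det(x·I − A) (e.g. by cofactor expansion or by noting that A is similar to its Jordan form J, which has the same characteristic polynomial as A) gives
  χ_A(x) = x^5
which factors as x^5. The eigenvalues (with algebraic multiplicities) are λ = 0 with multiplicity 5.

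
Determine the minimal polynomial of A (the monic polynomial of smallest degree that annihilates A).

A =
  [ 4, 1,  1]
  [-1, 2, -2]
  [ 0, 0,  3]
x^3 - 9*x^2 + 27*x - 27

The characteristic polynomial is χ_A(x) = (x - 3)^3, so the eigenvalues are known. The minimal polynomial is
  m_A(x) = Π_λ (x − λ)^{k_λ}
where k_λ is the size of the *largest* Jordan block for λ (equivalently, the smallest k with (A − λI)^k v = 0 for every generalised eigenvector v of λ).

  λ = 3: largest Jordan block has size 3, contributing (x − 3)^3

So m_A(x) = (x - 3)^3 = x^3 - 9*x^2 + 27*x - 27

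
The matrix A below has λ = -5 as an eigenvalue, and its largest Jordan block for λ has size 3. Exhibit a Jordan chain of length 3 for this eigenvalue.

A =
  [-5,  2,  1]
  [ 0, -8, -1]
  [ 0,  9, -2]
A Jordan chain for λ = -5 of length 3:
v_1 = (3, 0, 0)ᵀ
v_2 = (2, -3, 9)ᵀ
v_3 = (0, 1, 0)ᵀ

Let N = A − (-5)·I. We want v_3 with N^3 v_3 = 0 but N^2 v_3 ≠ 0; then v_{j-1} := N · v_j for j = 3, …, 2.

Pick v_3 = (0, 1, 0)ᵀ.
Then v_2 = N · v_3 = (2, -3, 9)ᵀ.
Then v_1 = N · v_2 = (3, 0, 0)ᵀ.

Sanity check: (A − (-5)·I) v_1 = (0, 0, 0)ᵀ = 0. ✓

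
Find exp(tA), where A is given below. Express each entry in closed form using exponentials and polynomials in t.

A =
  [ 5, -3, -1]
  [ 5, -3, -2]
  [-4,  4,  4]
e^{tA} =
  [-t^2*exp(2*t) + 3*t*exp(2*t) + exp(2*t), t^2*exp(2*t) - 3*t*exp(2*t), t^2*exp(2*t)/2 - t*exp(2*t)]
  [-t^2*exp(2*t) + 5*t*exp(2*t), t^2*exp(2*t) - 5*t*exp(2*t) + exp(2*t), t^2*exp(2*t)/2 - 2*t*exp(2*t)]
  [-4*t*exp(2*t), 4*t*exp(2*t), 2*t*exp(2*t) + exp(2*t)]

Strategy: write A = P · J · P⁻¹ where J is a Jordan canonical form, so e^{tA} = P · e^{tJ} · P⁻¹, and e^{tJ} can be computed block-by-block.

A has Jordan form
J =
  [2, 1, 0]
  [0, 2, 1]
  [0, 0, 2]
(up to reordering of blocks).

Per-block formulas:
  For a 3×3 Jordan block J_3(2): exp(t · J_3(2)) = e^(2t)·(I + t·N + (t^2/2)·N^2), where N is the 3×3 nilpotent shift.

After assembling e^{tJ} and conjugating by P, we get:

e^{tA} =
  [-t^2*exp(2*t) + 3*t*exp(2*t) + exp(2*t), t^2*exp(2*t) - 3*t*exp(2*t), t^2*exp(2*t)/2 - t*exp(2*t)]
  [-t^2*exp(2*t) + 5*t*exp(2*t), t^2*exp(2*t) - 5*t*exp(2*t) + exp(2*t), t^2*exp(2*t)/2 - 2*t*exp(2*t)]
  [-4*t*exp(2*t), 4*t*exp(2*t), 2*t*exp(2*t) + exp(2*t)]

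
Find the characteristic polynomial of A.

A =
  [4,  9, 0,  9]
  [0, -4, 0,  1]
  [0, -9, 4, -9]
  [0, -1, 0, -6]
x^4 + 2*x^3 - 39*x^2 - 40*x + 400

Expanding det(x·I − A) (e.g. by cofactor expansion or by noting that A is similar to its Jordan form J, which has the same characteristic polynomial as A) gives
  χ_A(x) = x^4 + 2*x^3 - 39*x^2 - 40*x + 400
which factors as (x - 4)^2*(x + 5)^2. The eigenvalues (with algebraic multiplicities) are λ = -5 with multiplicity 2, λ = 4 with multiplicity 2.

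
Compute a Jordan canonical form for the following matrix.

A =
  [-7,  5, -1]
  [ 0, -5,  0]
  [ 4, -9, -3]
J_3(-5)

The characteristic polynomial is
  det(x·I − A) = x^3 + 15*x^2 + 75*x + 125 = (x + 5)^3

Eigenvalues and multiplicities (the geometric multiplicity of λ is n − rank(A − λI), which equals the number of Jordan blocks for λ):
  λ = -5: algebraic multiplicity = 3, geometric multiplicity = 1

Determining the block sizes for each eigenvalue:
  λ = -5: one block (gm = 1), so the single block has size am = 3 → block sizes [3]

Assembling the blocks gives a Jordan form
J =
  [-5,  1,  0]
  [ 0, -5,  1]
  [ 0,  0, -5]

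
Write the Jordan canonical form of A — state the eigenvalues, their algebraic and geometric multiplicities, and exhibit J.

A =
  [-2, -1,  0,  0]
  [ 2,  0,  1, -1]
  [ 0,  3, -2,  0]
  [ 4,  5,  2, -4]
J_3(-2) ⊕ J_1(-2)

The characteristic polynomial is
  det(x·I − A) = x^4 + 8*x^3 + 24*x^2 + 32*x + 16 = (x + 2)^4

Eigenvalues and multiplicities (the geometric multiplicity of λ is n − rank(A − λI), which equals the number of Jordan blocks for λ):
  λ = -2: algebraic multiplicity = 4, geometric multiplicity = 2

Determining the block sizes for each eigenvalue:
  λ = -2: with am = 4 and gm = 2, the partition is not yet determined (e.g. several partitions of 4 into 2 parts exist). Let N = A − (-2)·I. Computing rank(N^1) = 2, rank(N^2) = 1, rank(N^3) = 0; the number of blocks of size ≥ j is rank(N^{j−1}) − rank(N^j), giving [2, 1, 1]. So we have 1 block(s) of size 3, 1 block(s) of size 1 → block sizes [3, 1]

Assembling the blocks gives a Jordan form
J =
  [-2,  1,  0,  0]
  [ 0, -2,  1,  0]
  [ 0,  0, -2,  0]
  [ 0,  0,  0, -2]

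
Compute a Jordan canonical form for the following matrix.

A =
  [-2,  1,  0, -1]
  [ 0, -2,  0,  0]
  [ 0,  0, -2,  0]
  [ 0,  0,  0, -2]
J_2(-2) ⊕ J_1(-2) ⊕ J_1(-2)

The characteristic polynomial is
  det(x·I − A) = x^4 + 8*x^3 + 24*x^2 + 32*x + 16 = (x + 2)^4

Eigenvalues and multiplicities (the geometric multiplicity of λ is n − rank(A − λI), which equals the number of Jordan blocks for λ):
  λ = -2: algebraic multiplicity = 4, geometric multiplicity = 3

Determining the block sizes for each eigenvalue:
  λ = -2: 3 blocks summing to 4 forces exactly one block of size 2 and the rest size 1 → block sizes [2, 1, 1]

Assembling the blocks gives a Jordan form
J =
  [-2,  1,  0,  0]
  [ 0, -2,  0,  0]
  [ 0,  0, -2,  0]
  [ 0,  0,  0, -2]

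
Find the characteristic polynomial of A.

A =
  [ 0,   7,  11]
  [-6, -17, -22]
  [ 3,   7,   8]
x^3 + 9*x^2 + 27*x + 27

Expanding det(x·I − A) (e.g. by cofactor expansion or by noting that A is similar to its Jordan form J, which has the same characteristic polynomial as A) gives
  χ_A(x) = x^3 + 9*x^2 + 27*x + 27
which factors as (x + 3)^3. The eigenvalues (with algebraic multiplicities) are λ = -3 with multiplicity 3.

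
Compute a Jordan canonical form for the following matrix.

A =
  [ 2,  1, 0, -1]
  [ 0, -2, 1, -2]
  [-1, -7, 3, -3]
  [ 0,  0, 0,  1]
J_3(1) ⊕ J_1(1)

The characteristic polynomial is
  det(x·I − A) = x^4 - 4*x^3 + 6*x^2 - 4*x + 1 = (x - 1)^4

Eigenvalues and multiplicities (the geometric multiplicity of λ is n − rank(A − λI), which equals the number of Jordan blocks for λ):
  λ = 1: algebraic multiplicity = 4, geometric multiplicity = 2

Determining the block sizes for each eigenvalue:
  λ = 1: with am = 4 and gm = 2, the partition is not yet determined (e.g. several partitions of 4 into 2 parts exist). Let N = A − (1)·I. Computing rank(N^1) = 2, rank(N^2) = 1, rank(N^3) = 0; the number of blocks of size ≥ j is rank(N^{j−1}) − rank(N^j), giving [2, 1, 1]. So we have 1 block(s) of size 3, 1 block(s) of size 1 → block sizes [3, 1]

Assembling the blocks gives a Jordan form
J =
  [1, 1, 0, 0]
  [0, 1, 1, 0]
  [0, 0, 1, 0]
  [0, 0, 0, 1]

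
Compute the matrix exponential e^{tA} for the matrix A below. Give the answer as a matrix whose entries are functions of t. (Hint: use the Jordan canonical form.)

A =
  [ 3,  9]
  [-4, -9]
e^{tA} =
  [6*t*exp(-3*t) + exp(-3*t), 9*t*exp(-3*t)]
  [-4*t*exp(-3*t), -6*t*exp(-3*t) + exp(-3*t)]

Strategy: write A = P · J · P⁻¹ where J is a Jordan canonical form, so e^{tA} = P · e^{tJ} · P⁻¹, and e^{tJ} can be computed block-by-block.

A has Jordan form
J =
  [-3,  1]
  [ 0, -3]
(up to reordering of blocks).

Per-block formulas:
  For a 2×2 Jordan block J_2(-3): exp(t · J_2(-3)) = e^(-3t)·(I + t·N), where N is the 2×2 nilpotent shift.

After assembling e^{tJ} and conjugating by P, we get:

e^{tA} =
  [6*t*exp(-3*t) + exp(-3*t), 9*t*exp(-3*t)]
  [-4*t*exp(-3*t), -6*t*exp(-3*t) + exp(-3*t)]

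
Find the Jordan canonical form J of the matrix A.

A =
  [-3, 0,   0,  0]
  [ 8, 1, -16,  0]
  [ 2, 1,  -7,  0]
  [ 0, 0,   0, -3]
J_2(-3) ⊕ J_1(-3) ⊕ J_1(-3)

The characteristic polynomial is
  det(x·I − A) = x^4 + 12*x^3 + 54*x^2 + 108*x + 81 = (x + 3)^4

Eigenvalues and multiplicities (the geometric multiplicity of λ is n − rank(A − λI), which equals the number of Jordan blocks for λ):
  λ = -3: algebraic multiplicity = 4, geometric multiplicity = 3

Determining the block sizes for each eigenvalue:
  λ = -3: 3 blocks summing to 4 forces exactly one block of size 2 and the rest size 1 → block sizes [2, 1, 1]

Assembling the blocks gives a Jordan form
J =
  [-3,  1,  0,  0]
  [ 0, -3,  0,  0]
  [ 0,  0, -3,  0]
  [ 0,  0,  0, -3]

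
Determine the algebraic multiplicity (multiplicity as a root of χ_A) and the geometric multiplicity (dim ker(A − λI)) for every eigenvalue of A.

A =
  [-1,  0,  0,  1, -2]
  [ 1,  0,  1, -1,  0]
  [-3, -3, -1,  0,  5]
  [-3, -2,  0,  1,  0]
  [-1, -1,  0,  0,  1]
λ = 0: alg = 5, geom = 2

Step 1 — factor the characteristic polynomial to read off the algebraic multiplicities:
  χ_A(x) = x^5

Step 2 — compute geometric multiplicities via the rank-nullity identity g(λ) = n − rank(A − λI):
  rank(A − (0)·I) = 3, so dim ker(A − (0)·I) = n − 3 = 2

Summary:
  λ = 0: algebraic multiplicity = 5, geometric multiplicity = 2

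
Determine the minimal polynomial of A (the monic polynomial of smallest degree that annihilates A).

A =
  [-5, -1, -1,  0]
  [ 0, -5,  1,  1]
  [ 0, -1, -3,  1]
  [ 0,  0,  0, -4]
x^3 + 13*x^2 + 56*x + 80

The characteristic polynomial is χ_A(x) = (x + 4)^3*(x + 5), so the eigenvalues are known. The minimal polynomial is
  m_A(x) = Π_λ (x − λ)^{k_λ}
where k_λ is the size of the *largest* Jordan block for λ (equivalently, the smallest k with (A − λI)^k v = 0 for every generalised eigenvector v of λ).

  λ = -5: largest Jordan block has size 1, contributing (x + 5)
  λ = -4: largest Jordan block has size 2, contributing (x + 4)^2

So m_A(x) = (x + 4)^2*(x + 5) = x^3 + 13*x^2 + 56*x + 80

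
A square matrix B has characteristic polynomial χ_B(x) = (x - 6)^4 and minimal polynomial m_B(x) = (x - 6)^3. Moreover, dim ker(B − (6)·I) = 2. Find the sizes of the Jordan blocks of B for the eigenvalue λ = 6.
Block sizes for λ = 6: [3, 1]

Step 1 — from the characteristic polynomial, algebraic multiplicity of λ = 6 is 4. From dim ker(B − (6)·I) = 2, there are exactly 2 Jordan blocks for λ = 6.
Step 2 — from the minimal polynomial, the factor (x − 6)^3 tells us the largest block for λ = 6 has size 3.
Step 3 — with total size 4, 2 blocks, and largest block 3, the block sizes (in nonincreasing order) are [3, 1].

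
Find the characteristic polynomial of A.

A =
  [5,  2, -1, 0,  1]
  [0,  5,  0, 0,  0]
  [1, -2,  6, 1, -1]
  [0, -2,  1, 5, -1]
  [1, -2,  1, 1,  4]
x^5 - 25*x^4 + 250*x^3 - 1250*x^2 + 3125*x - 3125

Expanding det(x·I − A) (e.g. by cofactor expansion or by noting that A is similar to its Jordan form J, which has the same characteristic polynomial as A) gives
  χ_A(x) = x^5 - 25*x^4 + 250*x^3 - 1250*x^2 + 3125*x - 3125
which factors as (x - 5)^5. The eigenvalues (with algebraic multiplicities) are λ = 5 with multiplicity 5.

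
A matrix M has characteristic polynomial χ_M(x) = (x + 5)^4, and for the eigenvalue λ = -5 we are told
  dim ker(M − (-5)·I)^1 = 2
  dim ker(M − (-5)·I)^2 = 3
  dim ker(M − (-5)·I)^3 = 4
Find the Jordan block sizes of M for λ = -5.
Block sizes for λ = -5: [3, 1]

From the dimensions of kernels of powers, the number of Jordan blocks of size at least j is d_j − d_{j−1} where d_j = dim ker(N^j) (with d_0 = 0). Computing the differences gives [2, 1, 1].
The number of blocks of size exactly k is (#blocks of size ≥ k) − (#blocks of size ≥ k + 1), so the partition is: 1 block(s) of size 1, 1 block(s) of size 3.
In nonincreasing order the block sizes are [3, 1].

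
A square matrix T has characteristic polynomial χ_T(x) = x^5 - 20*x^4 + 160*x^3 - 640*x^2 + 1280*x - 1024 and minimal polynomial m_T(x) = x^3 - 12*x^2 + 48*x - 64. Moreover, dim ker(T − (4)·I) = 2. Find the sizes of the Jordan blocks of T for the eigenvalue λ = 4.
Block sizes for λ = 4: [3, 2]

Step 1 — from the characteristic polynomial, algebraic multiplicity of λ = 4 is 5. From dim ker(T − (4)·I) = 2, there are exactly 2 Jordan blocks for λ = 4.
Step 2 — from the minimal polynomial, the factor (x − 4)^3 tells us the largest block for λ = 4 has size 3.
Step 3 — with total size 5, 2 blocks, and largest block 3, the block sizes (in nonincreasing order) are [3, 2].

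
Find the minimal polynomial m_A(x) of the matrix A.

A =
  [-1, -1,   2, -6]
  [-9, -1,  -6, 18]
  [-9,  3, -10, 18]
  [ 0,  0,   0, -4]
x^2 + 8*x + 16

The characteristic polynomial is χ_A(x) = (x + 4)^4, so the eigenvalues are known. The minimal polynomial is
  m_A(x) = Π_λ (x − λ)^{k_λ}
where k_λ is the size of the *largest* Jordan block for λ (equivalently, the smallest k with (A − λI)^k v = 0 for every generalised eigenvector v of λ).

  λ = -4: largest Jordan block has size 2, contributing (x + 4)^2

So m_A(x) = (x + 4)^2 = x^2 + 8*x + 16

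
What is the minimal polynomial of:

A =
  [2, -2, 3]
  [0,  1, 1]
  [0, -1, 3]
x^3 - 6*x^2 + 12*x - 8

The characteristic polynomial is χ_A(x) = (x - 2)^3, so the eigenvalues are known. The minimal polynomial is
  m_A(x) = Π_λ (x − λ)^{k_λ}
where k_λ is the size of the *largest* Jordan block for λ (equivalently, the smallest k with (A − λI)^k v = 0 for every generalised eigenvector v of λ).

  λ = 2: largest Jordan block has size 3, contributing (x − 2)^3

So m_A(x) = (x - 2)^3 = x^3 - 6*x^2 + 12*x - 8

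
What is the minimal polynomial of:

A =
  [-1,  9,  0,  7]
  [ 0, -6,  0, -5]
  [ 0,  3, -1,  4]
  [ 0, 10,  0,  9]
x^3 - 2*x^2 - 7*x - 4

The characteristic polynomial is χ_A(x) = (x - 4)*(x + 1)^3, so the eigenvalues are known. The minimal polynomial is
  m_A(x) = Π_λ (x − λ)^{k_λ}
where k_λ is the size of the *largest* Jordan block for λ (equivalently, the smallest k with (A − λI)^k v = 0 for every generalised eigenvector v of λ).

  λ = -1: largest Jordan block has size 2, contributing (x + 1)^2
  λ = 4: largest Jordan block has size 1, contributing (x − 4)

So m_A(x) = (x - 4)*(x + 1)^2 = x^3 - 2*x^2 - 7*x - 4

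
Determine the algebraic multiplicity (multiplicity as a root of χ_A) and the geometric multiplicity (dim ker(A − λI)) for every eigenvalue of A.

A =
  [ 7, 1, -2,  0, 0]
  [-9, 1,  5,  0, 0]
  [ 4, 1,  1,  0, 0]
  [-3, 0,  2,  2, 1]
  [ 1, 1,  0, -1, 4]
λ = 3: alg = 5, geom = 2

Step 1 — factor the characteristic polynomial to read off the algebraic multiplicities:
  χ_A(x) = (x - 3)^5

Step 2 — compute geometric multiplicities via the rank-nullity identity g(λ) = n − rank(A − λI):
  rank(A − (3)·I) = 3, so dim ker(A − (3)·I) = n − 3 = 2

Summary:
  λ = 3: algebraic multiplicity = 5, geometric multiplicity = 2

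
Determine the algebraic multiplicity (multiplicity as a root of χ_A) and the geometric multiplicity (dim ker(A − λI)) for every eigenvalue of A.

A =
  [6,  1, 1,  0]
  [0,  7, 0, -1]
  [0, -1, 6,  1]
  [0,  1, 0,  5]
λ = 6: alg = 4, geom = 2

Step 1 — factor the characteristic polynomial to read off the algebraic multiplicities:
  χ_A(x) = (x - 6)^4

Step 2 — compute geometric multiplicities via the rank-nullity identity g(λ) = n − rank(A − λI):
  rank(A − (6)·I) = 2, so dim ker(A − (6)·I) = n − 2 = 2

Summary:
  λ = 6: algebraic multiplicity = 4, geometric multiplicity = 2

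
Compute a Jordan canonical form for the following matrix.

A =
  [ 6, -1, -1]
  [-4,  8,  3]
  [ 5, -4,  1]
J_3(5)

The characteristic polynomial is
  det(x·I − A) = x^3 - 15*x^2 + 75*x - 125 = (x - 5)^3

Eigenvalues and multiplicities (the geometric multiplicity of λ is n − rank(A − λI), which equals the number of Jordan blocks for λ):
  λ = 5: algebraic multiplicity = 3, geometric multiplicity = 1

Determining the block sizes for each eigenvalue:
  λ = 5: one block (gm = 1), so the single block has size am = 3 → block sizes [3]

Assembling the blocks gives a Jordan form
J =
  [5, 1, 0]
  [0, 5, 1]
  [0, 0, 5]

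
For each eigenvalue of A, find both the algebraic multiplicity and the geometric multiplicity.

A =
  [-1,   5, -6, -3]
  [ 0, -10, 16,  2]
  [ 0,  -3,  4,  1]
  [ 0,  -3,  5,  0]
λ = -4: alg = 1, geom = 1; λ = -1: alg = 3, geom = 1

Step 1 — factor the characteristic polynomial to read off the algebraic multiplicities:
  χ_A(x) = (x + 1)^3*(x + 4)

Step 2 — compute geometric multiplicities via the rank-nullity identity g(λ) = n − rank(A − λI):
  rank(A − (-4)·I) = 3, so dim ker(A − (-4)·I) = n − 3 = 1
  rank(A − (-1)·I) = 3, so dim ker(A − (-1)·I) = n − 3 = 1

Summary:
  λ = -4: algebraic multiplicity = 1, geometric multiplicity = 1
  λ = -1: algebraic multiplicity = 3, geometric multiplicity = 1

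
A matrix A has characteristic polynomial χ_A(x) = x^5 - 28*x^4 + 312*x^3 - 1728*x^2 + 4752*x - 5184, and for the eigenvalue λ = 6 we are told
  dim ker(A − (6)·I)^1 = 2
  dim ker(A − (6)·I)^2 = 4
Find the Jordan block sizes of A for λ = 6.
Block sizes for λ = 6: [2, 2]

From the dimensions of kernels of powers, the number of Jordan blocks of size at least j is d_j − d_{j−1} where d_j = dim ker(N^j) (with d_0 = 0). Computing the differences gives [2, 2].
The number of blocks of size exactly k is (#blocks of size ≥ k) − (#blocks of size ≥ k + 1), so the partition is: 2 block(s) of size 2.
In nonincreasing order the block sizes are [2, 2].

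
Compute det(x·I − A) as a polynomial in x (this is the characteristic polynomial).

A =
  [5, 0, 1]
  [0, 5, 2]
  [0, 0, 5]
x^3 - 15*x^2 + 75*x - 125

Expanding det(x·I − A) (e.g. by cofactor expansion or by noting that A is similar to its Jordan form J, which has the same characteristic polynomial as A) gives
  χ_A(x) = x^3 - 15*x^2 + 75*x - 125
which factors as (x - 5)^3. The eigenvalues (with algebraic multiplicities) are λ = 5 with multiplicity 3.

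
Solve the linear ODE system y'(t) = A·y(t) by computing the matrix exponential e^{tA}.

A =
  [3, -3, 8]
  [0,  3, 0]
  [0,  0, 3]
e^{tA} =
  [exp(3*t), -3*t*exp(3*t), 8*t*exp(3*t)]
  [0, exp(3*t), 0]
  [0, 0, exp(3*t)]

Strategy: write A = P · J · P⁻¹ where J is a Jordan canonical form, so e^{tA} = P · e^{tJ} · P⁻¹, and e^{tJ} can be computed block-by-block.

A has Jordan form
J =
  [3, 1, 0]
  [0, 3, 0]
  [0, 0, 3]
(up to reordering of blocks).

Per-block formulas:
  For a 1×1 block at λ = 3: exp(t · [3]) = [e^(3t)].
  For a 2×2 Jordan block J_2(3): exp(t · J_2(3)) = e^(3t)·(I + t·N), where N is the 2×2 nilpotent shift.

After assembling e^{tJ} and conjugating by P, we get:

e^{tA} =
  [exp(3*t), -3*t*exp(3*t), 8*t*exp(3*t)]
  [0, exp(3*t), 0]
  [0, 0, exp(3*t)]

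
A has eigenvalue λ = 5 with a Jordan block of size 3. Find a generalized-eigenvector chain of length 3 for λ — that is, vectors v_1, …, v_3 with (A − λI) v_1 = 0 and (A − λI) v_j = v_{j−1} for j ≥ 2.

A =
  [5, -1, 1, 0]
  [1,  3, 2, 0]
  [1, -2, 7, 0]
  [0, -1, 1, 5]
A Jordan chain for λ = 5 of length 3:
v_1 = (0, -1, -1, 0)ᵀ
v_2 = (-1, -2, -2, -1)ᵀ
v_3 = (0, 1, 0, 0)ᵀ

Let N = A − (5)·I. We want v_3 with N^3 v_3 = 0 but N^2 v_3 ≠ 0; then v_{j-1} := N · v_j for j = 3, …, 2.

Pick v_3 = (0, 1, 0, 0)ᵀ.
Then v_2 = N · v_3 = (-1, -2, -2, -1)ᵀ.
Then v_1 = N · v_2 = (0, -1, -1, 0)ᵀ.

Sanity check: (A − (5)·I) v_1 = (0, 0, 0, 0)ᵀ = 0. ✓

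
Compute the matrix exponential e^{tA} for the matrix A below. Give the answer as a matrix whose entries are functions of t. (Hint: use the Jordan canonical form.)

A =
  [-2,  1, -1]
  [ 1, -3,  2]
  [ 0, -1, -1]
e^{tA} =
  [t^2*exp(-2*t)/2 + exp(-2*t), t*exp(-2*t), t^2*exp(-2*t)/2 - t*exp(-2*t)]
  [-t^2*exp(-2*t)/2 + t*exp(-2*t), -t*exp(-2*t) + exp(-2*t), -t^2*exp(-2*t)/2 + 2*t*exp(-2*t)]
  [-t^2*exp(-2*t)/2, -t*exp(-2*t), -t^2*exp(-2*t)/2 + t*exp(-2*t) + exp(-2*t)]

Strategy: write A = P · J · P⁻¹ where J is a Jordan canonical form, so e^{tA} = P · e^{tJ} · P⁻¹, and e^{tJ} can be computed block-by-block.

A has Jordan form
J =
  [-2,  1,  0]
  [ 0, -2,  1]
  [ 0,  0, -2]
(up to reordering of blocks).

Per-block formulas:
  For a 3×3 Jordan block J_3(-2): exp(t · J_3(-2)) = e^(-2t)·(I + t·N + (t^2/2)·N^2), where N is the 3×3 nilpotent shift.

After assembling e^{tJ} and conjugating by P, we get:

e^{tA} =
  [t^2*exp(-2*t)/2 + exp(-2*t), t*exp(-2*t), t^2*exp(-2*t)/2 - t*exp(-2*t)]
  [-t^2*exp(-2*t)/2 + t*exp(-2*t), -t*exp(-2*t) + exp(-2*t), -t^2*exp(-2*t)/2 + 2*t*exp(-2*t)]
  [-t^2*exp(-2*t)/2, -t*exp(-2*t), -t^2*exp(-2*t)/2 + t*exp(-2*t) + exp(-2*t)]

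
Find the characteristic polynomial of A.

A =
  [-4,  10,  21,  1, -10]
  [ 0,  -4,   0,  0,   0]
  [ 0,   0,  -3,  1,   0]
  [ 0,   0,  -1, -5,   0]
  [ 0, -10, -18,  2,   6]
x^5 + 10*x^4 - 320*x^2 - 1280*x - 1536

Expanding det(x·I − A) (e.g. by cofactor expansion or by noting that A is similar to its Jordan form J, which has the same characteristic polynomial as A) gives
  χ_A(x) = x^5 + 10*x^4 - 320*x^2 - 1280*x - 1536
which factors as (x - 6)*(x + 4)^4. The eigenvalues (with algebraic multiplicities) are λ = -4 with multiplicity 4, λ = 6 with multiplicity 1.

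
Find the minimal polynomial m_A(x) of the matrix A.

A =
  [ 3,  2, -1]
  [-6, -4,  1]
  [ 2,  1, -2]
x^3 + 3*x^2 + 3*x + 1

The characteristic polynomial is χ_A(x) = (x + 1)^3, so the eigenvalues are known. The minimal polynomial is
  m_A(x) = Π_λ (x − λ)^{k_λ}
where k_λ is the size of the *largest* Jordan block for λ (equivalently, the smallest k with (A − λI)^k v = 0 for every generalised eigenvector v of λ).

  λ = -1: largest Jordan block has size 3, contributing (x + 1)^3

So m_A(x) = (x + 1)^3 = x^3 + 3*x^2 + 3*x + 1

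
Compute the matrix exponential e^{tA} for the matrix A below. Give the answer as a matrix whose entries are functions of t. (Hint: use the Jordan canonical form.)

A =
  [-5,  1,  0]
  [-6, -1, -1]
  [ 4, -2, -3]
e^{tA} =
  [-t^2*exp(-3*t) - 2*t*exp(-3*t) + exp(-3*t), t*exp(-3*t), -t^2*exp(-3*t)/2]
  [-2*t^2*exp(-3*t) - 6*t*exp(-3*t), 2*t*exp(-3*t) + exp(-3*t), -t^2*exp(-3*t) - t*exp(-3*t)]
  [2*t^2*exp(-3*t) + 4*t*exp(-3*t), -2*t*exp(-3*t), t^2*exp(-3*t) + exp(-3*t)]

Strategy: write A = P · J · P⁻¹ where J is a Jordan canonical form, so e^{tA} = P · e^{tJ} · P⁻¹, and e^{tJ} can be computed block-by-block.

A has Jordan form
J =
  [-3,  1,  0]
  [ 0, -3,  1]
  [ 0,  0, -3]
(up to reordering of blocks).

Per-block formulas:
  For a 3×3 Jordan block J_3(-3): exp(t · J_3(-3)) = e^(-3t)·(I + t·N + (t^2/2)·N^2), where N is the 3×3 nilpotent shift.

After assembling e^{tJ} and conjugating by P, we get:

e^{tA} =
  [-t^2*exp(-3*t) - 2*t*exp(-3*t) + exp(-3*t), t*exp(-3*t), -t^2*exp(-3*t)/2]
  [-2*t^2*exp(-3*t) - 6*t*exp(-3*t), 2*t*exp(-3*t) + exp(-3*t), -t^2*exp(-3*t) - t*exp(-3*t)]
  [2*t^2*exp(-3*t) + 4*t*exp(-3*t), -2*t*exp(-3*t), t^2*exp(-3*t) + exp(-3*t)]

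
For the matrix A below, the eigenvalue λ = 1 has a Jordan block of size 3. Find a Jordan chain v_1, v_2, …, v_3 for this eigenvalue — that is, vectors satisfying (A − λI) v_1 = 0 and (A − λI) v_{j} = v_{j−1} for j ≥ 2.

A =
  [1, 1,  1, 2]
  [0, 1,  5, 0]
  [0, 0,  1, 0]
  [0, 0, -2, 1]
A Jordan chain for λ = 1 of length 3:
v_1 = (1, 0, 0, 0)ᵀ
v_2 = (1, 5, 0, -2)ᵀ
v_3 = (0, 0, 1, 0)ᵀ

Let N = A − (1)·I. We want v_3 with N^3 v_3 = 0 but N^2 v_3 ≠ 0; then v_{j-1} := N · v_j for j = 3, …, 2.

Pick v_3 = (0, 0, 1, 0)ᵀ.
Then v_2 = N · v_3 = (1, 5, 0, -2)ᵀ.
Then v_1 = N · v_2 = (1, 0, 0, 0)ᵀ.

Sanity check: (A − (1)·I) v_1 = (0, 0, 0, 0)ᵀ = 0. ✓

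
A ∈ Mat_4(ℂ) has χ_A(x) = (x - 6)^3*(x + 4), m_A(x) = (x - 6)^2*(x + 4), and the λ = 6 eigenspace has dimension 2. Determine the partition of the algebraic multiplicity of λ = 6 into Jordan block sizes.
Block sizes for λ = 6: [2, 1]

Step 1 — from the characteristic polynomial, algebraic multiplicity of λ = 6 is 3. From dim ker(A − (6)·I) = 2, there are exactly 2 Jordan blocks for λ = 6.
Step 2 — from the minimal polynomial, the factor (x − 6)^2 tells us the largest block for λ = 6 has size 2.
Step 3 — with total size 3, 2 blocks, and largest block 2, the block sizes (in nonincreasing order) are [2, 1].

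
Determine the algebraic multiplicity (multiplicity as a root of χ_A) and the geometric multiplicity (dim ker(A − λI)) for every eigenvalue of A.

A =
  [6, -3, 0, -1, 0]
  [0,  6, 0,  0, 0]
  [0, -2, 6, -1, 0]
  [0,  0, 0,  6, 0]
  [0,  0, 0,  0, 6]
λ = 6: alg = 5, geom = 3

Step 1 — factor the characteristic polynomial to read off the algebraic multiplicities:
  χ_A(x) = (x - 6)^5

Step 2 — compute geometric multiplicities via the rank-nullity identity g(λ) = n − rank(A − λI):
  rank(A − (6)·I) = 2, so dim ker(A − (6)·I) = n − 2 = 3

Summary:
  λ = 6: algebraic multiplicity = 5, geometric multiplicity = 3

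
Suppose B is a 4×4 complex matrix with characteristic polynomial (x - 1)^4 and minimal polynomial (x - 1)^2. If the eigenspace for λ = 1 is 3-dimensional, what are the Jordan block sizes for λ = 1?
Block sizes for λ = 1: [2, 1, 1]

Step 1 — from the characteristic polynomial, algebraic multiplicity of λ = 1 is 4. From dim ker(B − (1)·I) = 3, there are exactly 3 Jordan blocks for λ = 1.
Step 2 — from the minimal polynomial, the factor (x − 1)^2 tells us the largest block for λ = 1 has size 2.
Step 3 — with total size 4, 3 blocks, and largest block 2, the block sizes (in nonincreasing order) are [2, 1, 1].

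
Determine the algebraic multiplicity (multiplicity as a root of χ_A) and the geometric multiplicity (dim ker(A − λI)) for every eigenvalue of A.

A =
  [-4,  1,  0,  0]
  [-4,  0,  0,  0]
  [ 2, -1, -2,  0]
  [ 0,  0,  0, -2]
λ = -2: alg = 4, geom = 3

Step 1 — factor the characteristic polynomial to read off the algebraic multiplicities:
  χ_A(x) = (x + 2)^4

Step 2 — compute geometric multiplicities via the rank-nullity identity g(λ) = n − rank(A − λI):
  rank(A − (-2)·I) = 1, so dim ker(A − (-2)·I) = n − 1 = 3

Summary:
  λ = -2: algebraic multiplicity = 4, geometric multiplicity = 3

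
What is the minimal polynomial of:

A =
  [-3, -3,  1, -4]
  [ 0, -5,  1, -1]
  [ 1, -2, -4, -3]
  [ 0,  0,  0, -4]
x^3 + 12*x^2 + 48*x + 64

The characteristic polynomial is χ_A(x) = (x + 4)^4, so the eigenvalues are known. The minimal polynomial is
  m_A(x) = Π_λ (x − λ)^{k_λ}
where k_λ is the size of the *largest* Jordan block for λ (equivalently, the smallest k with (A − λI)^k v = 0 for every generalised eigenvector v of λ).

  λ = -4: largest Jordan block has size 3, contributing (x + 4)^3

So m_A(x) = (x + 4)^3 = x^3 + 12*x^2 + 48*x + 64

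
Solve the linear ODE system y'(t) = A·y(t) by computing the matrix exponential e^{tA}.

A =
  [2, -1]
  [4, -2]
e^{tA} =
  [2*t + 1, -t]
  [4*t, 1 - 2*t]

Strategy: write A = P · J · P⁻¹ where J is a Jordan canonical form, so e^{tA} = P · e^{tJ} · P⁻¹, and e^{tJ} can be computed block-by-block.

A has Jordan form
J =
  [0, 1]
  [0, 0]
(up to reordering of blocks).

Per-block formulas:
  For a 2×2 Jordan block J_2(0): exp(t · J_2(0)) = e^(0t)·(I + t·N), where N is the 2×2 nilpotent shift.

After assembling e^{tJ} and conjugating by P, we get:

e^{tA} =
  [2*t + 1, -t]
  [4*t, 1 - 2*t]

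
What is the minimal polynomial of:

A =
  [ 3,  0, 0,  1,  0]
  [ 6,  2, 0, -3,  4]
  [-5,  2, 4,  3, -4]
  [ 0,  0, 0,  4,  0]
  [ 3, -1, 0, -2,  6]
x^4 - 15*x^3 + 84*x^2 - 208*x + 192

The characteristic polynomial is χ_A(x) = (x - 4)^4*(x - 3), so the eigenvalues are known. The minimal polynomial is
  m_A(x) = Π_λ (x − λ)^{k_λ}
where k_λ is the size of the *largest* Jordan block for λ (equivalently, the smallest k with (A − λI)^k v = 0 for every generalised eigenvector v of λ).

  λ = 3: largest Jordan block has size 1, contributing (x − 3)
  λ = 4: largest Jordan block has size 3, contributing (x − 4)^3

So m_A(x) = (x - 4)^3*(x - 3) = x^4 - 15*x^3 + 84*x^2 - 208*x + 192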